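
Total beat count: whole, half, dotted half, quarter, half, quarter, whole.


Beat values:
  whole = 4 beats
  half = 2 beats
  dotted half = 3 beats
  quarter = 1 beat
  half = 2 beats
  quarter = 1 beat
  whole = 4 beats
Sum = 4 + 2 + 3 + 1 + 2 + 1 + 4
= 17 beats


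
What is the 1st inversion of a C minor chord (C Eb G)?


Root position: C Eb G
1st inversion: move root up an octave
Bass note: Eb
Notes (bottom to top) = Eb G C


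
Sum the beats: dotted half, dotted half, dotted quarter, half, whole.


Beat values:
  dotted half = 3 beats
  dotted half = 3 beats
  dotted quarter = 1.5 beats
  half = 2 beats
  whole = 4 beats
Sum = 3 + 3 + 1.5 + 2 + 4
= 13.5 beats


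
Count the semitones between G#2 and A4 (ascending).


Absolute semitone position = octave×12 + chromatic position
G#2: 2×12 + 8 = 32
A4: 4×12 + 9 = 57
Difference = 57 - 32 = 25
= 25 semitones


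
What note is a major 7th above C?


Reasoning:
A 7th spans 7 letter names, so from C we land on B
A major 7th = 11 semitones above C
Spell B at that pitch: B
= B


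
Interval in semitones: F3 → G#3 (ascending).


Solution.
Absolute semitone position = octave×12 + chromatic position
F3: 3×12 + 5 = 41
G#3: 3×12 + 8 = 44
Difference = 44 - 41 = 3
= 3 semitones


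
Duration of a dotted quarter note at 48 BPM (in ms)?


Reasoning:
One quarter-note beat = 60000 / BPM = 60000 / 48 ms
Dotted quarter note = 3/2 × quarter note
Duration = 3/2 × 60000 / 48 = 90000 / 48
= 1875.0 ms


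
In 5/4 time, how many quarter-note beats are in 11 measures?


Step by step:
Time signature 5/4: the bottom number 4 means the quarter note gets one count
The top number 5 means 5 quarter-note beats per measure
Total = 5 × 11 measures
= 55 quarter-note beats


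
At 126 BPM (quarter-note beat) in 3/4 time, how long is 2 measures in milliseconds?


Quarter-note beat duration = 60000 / 126 ms
Beats per measure (3/4) = 3
One measure = 3 × 60000 / 126 = 180000 / 126 ms
2 measures = 2 × 180000 / 126 = 360000 / 126
= 2857.1 ms


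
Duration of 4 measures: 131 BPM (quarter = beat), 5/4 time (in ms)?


Working:
Quarter-note beat duration = 60000 / 131 ms
Beats per measure (5/4) = 5
One measure = 5 × 60000 / 131 = 300000 / 131 ms
4 measures = 4 × 300000 / 131 = 1200000 / 131
= 9160.3 ms


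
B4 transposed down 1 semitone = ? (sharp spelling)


Working:
B4: chromatic position 11 in octave 4 → absolute = 4×12 + 11 = 59
Transpose down 1: 59 - 1 = 58
58 = 4×12 + 10 → A# in octave 4
Result = A#4


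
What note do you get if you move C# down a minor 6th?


Reasoning:
minor 6th: 6 letter names, 8 semitones
Letter: C - 5 → E
Pitch: C# - 8 semitones, spelled as an E → E#
= E#


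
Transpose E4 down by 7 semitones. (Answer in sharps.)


Step by step:
E4: chromatic position 4 in octave 4 → absolute = 4×12 + 4 = 52
Transpose down 7: 52 - 7 = 45
45 = 3×12 + 9 → A in octave 3
Result = A3


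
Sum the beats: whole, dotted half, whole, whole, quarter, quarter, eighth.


Step by step:
Beat values:
  whole = 4 beats
  dotted half = 3 beats
  whole = 4 beats
  whole = 4 beats
  quarter = 1 beat
  quarter = 1 beat
  eighth = 0.5 beats
Sum = 4 + 3 + 4 + 4 + 1 + 1 + 0.5
= 17.5 beats


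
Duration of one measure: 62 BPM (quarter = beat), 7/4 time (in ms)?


Reasoning:
Quarter-note beat duration = 60000 / 62 ms
Beats per measure (7/4) = 7
One measure = 7 × 60000 / 62 = 420000 / 62 ms
= 6774.2 ms


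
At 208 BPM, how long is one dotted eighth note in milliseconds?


Working:
One quarter-note beat = 60000 / BPM = 60000 / 208 ms
Dotted eighth note = 3/4 × quarter note
Duration = 3/4 × 60000 / 208 = 45000 / 208
= 216.3 ms


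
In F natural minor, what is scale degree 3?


Reasoning:
Natural minor scale pattern: W-H-W-W-H-W-W (2-1-2-2-1-2-2 semitones)
Starting from F:
  F + 2 semitones → G
  G + 1 semitone → Ab
  Ab + 2 semitones → Bb
  Bb + 2 semitones → C
  C + 1 semitone → Db
  Db + 2 semitones → Eb
  Eb + 2 semitones → F
Scale: F G Ab Bb C Db Eb
Degree 3 = Ab


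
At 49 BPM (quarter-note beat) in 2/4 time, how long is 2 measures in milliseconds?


Step by step:
Quarter-note beat duration = 60000 / 49 ms
Beats per measure (2/4) = 2
One measure = 2 × 60000 / 49 = 120000 / 49 ms
2 measures = 2 × 120000 / 49 = 240000 / 49
= 4898.0 ms


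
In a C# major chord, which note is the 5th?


Let's work it out.
Major triad = root + major 3rd (4 semitones) + perfect 5th (7 semitones)
A triad on C# stacks thirds, so the chord tones use letter names C-E-G
Root: C#
Major 3rd above C#: E#
Perfect 5th above C#: G#
The 5th = G#


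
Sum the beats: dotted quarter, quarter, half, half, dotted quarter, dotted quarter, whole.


Working:
Beat values:
  dotted quarter = 1.5 beats
  quarter = 1 beat
  half = 2 beats
  half = 2 beats
  dotted quarter = 1.5 beats
  dotted quarter = 1.5 beats
  whole = 4 beats
Sum = 1.5 + 1 + 2 + 2 + 1.5 + 1.5 + 4
= 13.5 beats


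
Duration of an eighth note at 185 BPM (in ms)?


One quarter-note beat = 60000 / BPM = 60000 / 185 ms
Eighth note = 1/2 × quarter note
Duration = 1/2 × 60000 / 185 = 30000 / 185
= 162.2 ms


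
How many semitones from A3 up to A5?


Solution.
Absolute semitone position = octave×12 + chromatic position
A3: 3×12 + 9 = 45
A5: 5×12 + 9 = 69
Difference = 69 - 45 = 24
= 24 semitones


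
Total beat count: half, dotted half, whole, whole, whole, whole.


Beat values:
  half = 2 beats
  dotted half = 3 beats
  whole = 4 beats
  whole = 4 beats
  whole = 4 beats
  whole = 4 beats
Sum = 2 + 3 + 4 + 4 + 4 + 4
= 21 beats


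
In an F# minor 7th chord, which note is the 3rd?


Minor 7th chord = root + minor 3rd + perfect 5th + minor 7th
Seventh chords stack in thirds, so the letter names are F-A-C-E
Root: F#
Minor 3rd above F#: A
Perfect 5th above F#: C#
Minor 7th above F#: E
The 3rd = A


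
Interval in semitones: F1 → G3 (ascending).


Absolute semitone position = octave×12 + chromatic position
F1: 1×12 + 5 = 17
G3: 3×12 + 7 = 43
Difference = 43 - 17 = 26
= 26 semitones


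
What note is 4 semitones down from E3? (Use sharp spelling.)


Solution.
E3: chromatic position 4 in octave 3 → absolute = 3×12 + 4 = 40
Transpose down 4: 40 - 4 = 36
36 = 3×12 + 0 → C in octave 3
Result = C3


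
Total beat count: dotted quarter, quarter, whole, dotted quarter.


Let's work it out.
Beat values:
  dotted quarter = 1.5 beats
  quarter = 1 beat
  whole = 4 beats
  dotted quarter = 1.5 beats
Sum = 1.5 + 1 + 4 + 1.5
= 8 beats


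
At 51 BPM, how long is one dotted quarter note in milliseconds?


Solution.
One quarter-note beat = 60000 / BPM = 60000 / 51 ms
Dotted quarter note = 3/2 × quarter note
Duration = 3/2 × 60000 / 51 = 90000 / 51
= 1764.7 ms


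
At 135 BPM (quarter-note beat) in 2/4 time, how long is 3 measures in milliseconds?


Solution.
Quarter-note beat duration = 60000 / 135 ms
Beats per measure (2/4) = 2
One measure = 2 × 60000 / 135 = 120000 / 135 ms
3 measures = 3 × 120000 / 135 = 360000 / 135
= 2666.7 ms


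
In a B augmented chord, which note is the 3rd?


Solution.
Augmented triad = root + major 3rd (4 semitones) + augmented 5th (8 semitones)
A triad on B stacks thirds, so the chord tones use letter names B-D-F
Root: B
Major 3rd above B: D#
Augmented 5th above B: F##
The 3rd = D#


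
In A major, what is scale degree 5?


Major scale pattern: W-W-H-W-W-W-H (2-2-1-2-2-2-1 semitones)
Starting from A:
  A + 2 semitones → B
  B + 2 semitones → C#
  C# + 1 semitone → D
  D + 2 semitones → E
  E + 2 semitones → F#
  F# + 2 semitones → G#
  G# + 1 semitone → A
Scale: A B C# D E F# G#
Degree 5 = E


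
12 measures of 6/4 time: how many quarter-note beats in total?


Let's work it out.
Time signature 6/4: the bottom number 4 means the quarter note gets one count
The top number 6 means 6 quarter-note beats per measure
Total = 6 × 12 measures
= 72 quarter-note beats


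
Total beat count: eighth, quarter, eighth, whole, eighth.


Solution.
Beat values:
  eighth = 0.5 beats
  quarter = 1 beat
  eighth = 0.5 beats
  whole = 4 beats
  eighth = 0.5 beats
Sum = 0.5 + 1 + 0.5 + 4 + 0.5
= 6.5 beats


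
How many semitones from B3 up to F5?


Reasoning:
Absolute semitone position = octave×12 + chromatic position
B3: 3×12 + 11 = 47
F5: 5×12 + 5 = 65
Difference = 65 - 47 = 18
= 18 semitones


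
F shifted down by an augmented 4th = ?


Let's work it out.
augmented 4th: 4 letter names, 6 semitones
Letter: F - 3 → C
Pitch: F - 6 semitones, spelled as a C → Cb
= Cb


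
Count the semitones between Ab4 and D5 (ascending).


Reasoning:
Absolute semitone position = octave×12 + chromatic position
Ab4: 4×12 + 8 = 56
D5: 5×12 + 2 = 62
Difference = 62 - 56 = 6
= 6 semitones


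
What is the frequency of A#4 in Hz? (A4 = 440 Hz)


Let's work it out.
f = 440 × 2^(n/12) where n = semitones from A4
A#4: 1 semitones from A4
f = 440 × 2^(1/12)
f = 466.16 Hz


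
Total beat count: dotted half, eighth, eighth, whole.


Reasoning:
Beat values:
  dotted half = 3 beats
  eighth = 0.5 beats
  eighth = 0.5 beats
  whole = 4 beats
Sum = 3 + 0.5 + 0.5 + 4
= 8 beats


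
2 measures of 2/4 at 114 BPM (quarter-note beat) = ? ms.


Let's work it out.
Quarter-note beat duration = 60000 / 114 ms
Beats per measure (2/4) = 2
One measure = 2 × 60000 / 114 = 120000 / 114 ms
2 measures = 2 × 120000 / 114 = 240000 / 114
= 2105.3 ms


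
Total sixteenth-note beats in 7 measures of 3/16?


Time signature 3/16: the bottom number 16 means the sixteenth note gets one count
The top number 3 means 3 sixteenth-note beats per measure
Total = 3 × 7 measures
= 21 sixteenth-note beats


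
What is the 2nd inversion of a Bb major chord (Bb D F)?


Reasoning:
Root position: Bb D F
2nd inversion: move root and 3rd up an octave
Bass note: F
Notes (bottom to top) = F Bb D


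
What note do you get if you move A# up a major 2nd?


major 2nd: 2 letter names, 2 semitones
Letter: A + 1 → B
Pitch: A# + 2 semitones, spelled as a B → B#
= B#


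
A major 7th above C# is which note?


Step by step:
A 7th spans 7 letter names, so from C we land on B
A major 7th = 11 semitones above C#
Spell B at that pitch: B#
= B#


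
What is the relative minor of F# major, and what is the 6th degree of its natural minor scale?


Step by step:
The relative minor shares the major's key signature and starts on its 6th degree
6th degree = a major 6th above the tonic; a major 6th above F# is D#
→ relative minor of F# major is D# minor
D# natural minor scale: D# E# F# G# A# B C#
= D# minor; 6th degree = B


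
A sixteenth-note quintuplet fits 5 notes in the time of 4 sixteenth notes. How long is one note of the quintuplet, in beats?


Let's work it out.
Quintuplet: 5 notes occupy the space of 4 sixteenth notes
Space = 4 × 1/4 = 1 beat
Each quintuplet note = 1 / 5 = 1/5 beats
= 1/5 beats


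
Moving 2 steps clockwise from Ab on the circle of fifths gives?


Each clockwise step on the circle of fifths moves up a perfect 5th
From Ab: Ab → Eb → Bb
= Bb


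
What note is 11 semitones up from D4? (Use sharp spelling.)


Reasoning:
D4: chromatic position 2 in octave 4 → absolute = 4×12 + 2 = 50
Transpose up 11: 50 + 11 = 61
61 = 5×12 + 1 → C# in octave 5
Result = C#5


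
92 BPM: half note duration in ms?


Solution.
One quarter-note beat = 60000 / BPM = 60000 / 92 ms
Half note = 2 × quarter note
Duration = 2 × 60000 / 92 = 120000 / 92
= 1304.3 ms


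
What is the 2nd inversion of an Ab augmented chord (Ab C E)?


Solution.
Root position: Ab C E
2nd inversion: move root and 3rd up an octave
Bass note: E
Notes (bottom to top) = E Ab C


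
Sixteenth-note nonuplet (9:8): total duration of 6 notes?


Nonuplet: 9 notes occupy the space of 8 sixteenth notes
Space = 8 × 1/4 = 2 beats
Each nonuplet note = 2 / 9 = 2/9 beats
6 notes = 6 × 2/9 = 4/3
= 4/3 beats


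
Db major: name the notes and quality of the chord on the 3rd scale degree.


Db major scale: Db Eb F Gb Ab Bb C
Diatonic triad on degree 3 stacks scale notes 3, 5, 7: F Ab C
F→Ab = 3 semitones; F→C = 7 semitones → minor triad
= F Ab C (minor)


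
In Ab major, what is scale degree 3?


Working:
Major scale pattern: W-W-H-W-W-W-H (2-2-1-2-2-2-1 semitones)
Starting from Ab:
  Ab + 2 semitones → Bb
  Bb + 2 semitones → C
  C + 1 semitone → Db
  Db + 2 semitones → Eb
  Eb + 2 semitones → F
  F + 2 semitones → G
  G + 1 semitone → Ab
Scale: Ab Bb C Db Eb F G
Degree 3 = C


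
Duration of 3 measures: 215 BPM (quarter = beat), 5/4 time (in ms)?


Reasoning:
Quarter-note beat duration = 60000 / 215 ms
Beats per measure (5/4) = 5
One measure = 5 × 60000 / 215 = 300000 / 215 ms
3 measures = 3 × 300000 / 215 = 900000 / 215
= 4186.0 ms


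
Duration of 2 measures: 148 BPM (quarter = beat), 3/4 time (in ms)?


Reasoning:
Quarter-note beat duration = 60000 / 148 ms
Beats per measure (3/4) = 3
One measure = 3 × 60000 / 148 = 180000 / 148 ms
2 measures = 2 × 180000 / 148 = 360000 / 148
= 2432.4 ms


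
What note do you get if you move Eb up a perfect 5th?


Let's work it out.
perfect 5th: 5 letter names, 7 semitones
Letter: E + 4 → B
Pitch: Eb + 7 semitones, spelled as a B → Bb
= Bb


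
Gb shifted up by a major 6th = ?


Step by step:
major 6th: 6 letter names, 9 semitones
Letter: G + 5 → E
Pitch: Gb + 9 semitones, spelled as an E → Eb
= Eb


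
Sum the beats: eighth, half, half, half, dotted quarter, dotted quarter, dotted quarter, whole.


Working:
Beat values:
  eighth = 0.5 beats
  half = 2 beats
  half = 2 beats
  half = 2 beats
  dotted quarter = 1.5 beats
  dotted quarter = 1.5 beats
  dotted quarter = 1.5 beats
  whole = 4 beats
Sum = 0.5 + 2 + 2 + 2 + 1.5 + 1.5 + 1.5 + 4
= 15 beats


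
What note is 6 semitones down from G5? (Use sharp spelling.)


Reasoning:
G5: chromatic position 7 in octave 5 → absolute = 5×12 + 7 = 67
Transpose down 6: 67 - 6 = 61
61 = 5×12 + 1 → C# in octave 5
Result = C#5


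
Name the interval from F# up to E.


Reasoning:
Letter names: F → E spans 7 letter names → a 7th
Semitones: F# → E = 10 half-steps
A 7th of 10 semitones is a minor 7th
= minor 7th


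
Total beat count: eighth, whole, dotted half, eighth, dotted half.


Reasoning:
Beat values:
  eighth = 0.5 beats
  whole = 4 beats
  dotted half = 3 beats
  eighth = 0.5 beats
  dotted half = 3 beats
Sum = 0.5 + 4 + 3 + 0.5 + 3
= 11 beats


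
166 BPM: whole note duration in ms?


Reasoning:
One quarter-note beat = 60000 / BPM = 60000 / 166 ms
Whole note = 4 × quarter note
Duration = 4 × 60000 / 166 = 240000 / 166
= 1445.8 ms


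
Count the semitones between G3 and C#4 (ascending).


Absolute semitone position = octave×12 + chromatic position
G3: 3×12 + 7 = 43
C#4: 4×12 + 1 = 49
Difference = 49 - 43 = 6
= 6 semitones


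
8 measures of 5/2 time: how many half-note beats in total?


Solution.
Time signature 5/2: the bottom number 2 means the half note gets one count
The top number 5 means 5 half-note beats per measure
Total = 5 × 8 measures
= 40 half-note beats


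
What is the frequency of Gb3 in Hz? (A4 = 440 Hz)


Reasoning:
f = 440 × 2^(n/12) where n = semitones from A4
Gb3: -15 semitones from A4
f = 440 × 2^(-15/12)
f = 185.00 Hz


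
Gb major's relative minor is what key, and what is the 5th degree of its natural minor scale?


Let's work it out.
The relative minor shares the major's key signature and starts on its 6th degree
6th degree = a major 6th above the tonic; a major 6th above Gb is Eb
→ relative minor of Gb major is Eb minor
Eb natural minor scale: Eb F Gb Ab Bb Cb Db
= Eb minor; 5th degree = Bb


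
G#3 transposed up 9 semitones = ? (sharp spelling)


G#3: chromatic position 8 in octave 3 → absolute = 3×12 + 8 = 44
Transpose up 9: 44 + 9 = 53
53 = 4×12 + 5 → F in octave 4
Result = F4


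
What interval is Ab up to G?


Working:
Letter names: A → G spans 7 letter names → a 7th
Semitones: Ab → G = 11 half-steps
A 7th of 11 semitones is a major 7th
= major 7th


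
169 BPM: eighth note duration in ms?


Step by step:
One quarter-note beat = 60000 / BPM = 60000 / 169 ms
Eighth note = 1/2 × quarter note
Duration = 1/2 × 60000 / 169 = 30000 / 169
= 177.5 ms


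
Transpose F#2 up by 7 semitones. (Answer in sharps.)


Working:
F#2: chromatic position 6 in octave 2 → absolute = 2×12 + 6 = 30
Transpose up 7: 30 + 7 = 37
37 = 3×12 + 1 → C# in octave 3
Result = C#3


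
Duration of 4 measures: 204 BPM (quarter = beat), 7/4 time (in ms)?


Let's work it out.
Quarter-note beat duration = 60000 / 204 ms
Beats per measure (7/4) = 7
One measure = 7 × 60000 / 204 = 420000 / 204 ms
4 measures = 4 × 420000 / 204 = 1680000 / 204
= 8235.3 ms


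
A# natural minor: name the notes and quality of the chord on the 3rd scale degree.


Solution.
A# natural minor scale: A# B# C# D# E# F# G#
Diatonic triad on degree 3 stacks scale notes 3, 5, 7: C# E# G#
C#→E# = 4 semitones; C#→G# = 7 semitones → major triad
= C# E# G# (major)


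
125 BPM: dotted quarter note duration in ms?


Working:
One quarter-note beat = 60000 / BPM = 60000 / 125 ms
Dotted quarter note = 3/2 × quarter note
Duration = 3/2 × 60000 / 125 = 90000 / 125
= 720.0 ms


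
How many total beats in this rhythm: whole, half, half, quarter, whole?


Solution.
Beat values:
  whole = 4 beats
  half = 2 beats
  half = 2 beats
  quarter = 1 beat
  whole = 4 beats
Sum = 4 + 2 + 2 + 1 + 4
= 13 beats


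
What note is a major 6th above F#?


A 6th spans 6 letter names, so from F we land on D
A major 6th = 9 semitones above F#
Spell D at that pitch: D#
= D#


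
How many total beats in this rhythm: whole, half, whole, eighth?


Solution.
Beat values:
  whole = 4 beats
  half = 2 beats
  whole = 4 beats
  eighth = 0.5 beats
Sum = 4 + 2 + 4 + 0.5
= 10.5 beats


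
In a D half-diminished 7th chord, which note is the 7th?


Half-diminished 7th chord = root + minor 3rd + diminished 5th + minor 7th
Seventh chords stack in thirds, so the letter names are D-F-A-C
Root: D
Minor 3rd above D: F
Diminished 5th above D: Ab
Minor 7th above D: C
The 7th = C


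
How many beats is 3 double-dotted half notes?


Working:
Base half note = 2 beats
Dot 1 adds half the previous value: +1
Dot 2 adds half the previous value: +1/2
One double-dotted half = 2 + 1 + 1/2 = 7/2
3 of them = 3 × 7/2 = 21/2
= 21/2 beats


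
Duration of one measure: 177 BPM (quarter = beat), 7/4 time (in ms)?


Reasoning:
Quarter-note beat duration = 60000 / 177 ms
Beats per measure (7/4) = 7
One measure = 7 × 60000 / 177 = 420000 / 177 ms
= 2372.9 ms


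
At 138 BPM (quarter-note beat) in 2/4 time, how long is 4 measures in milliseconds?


Solution.
Quarter-note beat duration = 60000 / 138 ms
Beats per measure (2/4) = 2
One measure = 2 × 60000 / 138 = 120000 / 138 ms
4 measures = 4 × 120000 / 138 = 480000 / 138
= 3478.3 ms


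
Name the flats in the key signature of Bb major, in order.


Working:
Flat major keys: C(0), F(1), Bb(2), Eb(3), Ab(4), Db(5), Gb(6), Cb(7)
Bb major has 2 flats
Order of flats: Bb Eb Ab Db Gb Cb Fb → first 2: Bb, Eb
= Bb, Eb


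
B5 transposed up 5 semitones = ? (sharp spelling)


B5: chromatic position 11 in octave 5 → absolute = 5×12 + 11 = 71
Transpose up 5: 71 + 5 = 76
76 = 6×12 + 4 → E in octave 6
Result = E6


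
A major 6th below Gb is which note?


Step by step:
A 6th spans 6 letter names, so from G we land on B
A major 6th = 9 semitones below Gb
Spell B at that pitch: Bbb
= Bbb


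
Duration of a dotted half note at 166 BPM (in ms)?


Working:
One quarter-note beat = 60000 / BPM = 60000 / 166 ms
Dotted half note = 3 × quarter note
Duration = 3 × 60000 / 166 = 180000 / 166
= 1084.3 ms


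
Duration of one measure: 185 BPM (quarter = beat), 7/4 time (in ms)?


Step by step:
Quarter-note beat duration = 60000 / 185 ms
Beats per measure (7/4) = 7
One measure = 7 × 60000 / 185 = 420000 / 185 ms
= 2270.3 ms


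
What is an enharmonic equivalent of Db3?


Enharmonic notes sound the same pitch but are spelled with different letter names
Db and C# name the same pitch class
= C#3


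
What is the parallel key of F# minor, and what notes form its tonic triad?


Let's work it out.
Parallel keys share the same tonic but differ in mode
F# minor → parallel is F# major
Tonic triad of F# major = F# A# C#
= F# major; triad = F# A# C#


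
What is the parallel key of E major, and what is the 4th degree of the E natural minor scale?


Step by step:
Parallel keys share the same tonic but differ in mode
E major → parallel is E minor
E natural minor scale: E F# G A B C D
= E minor; 4th degree = A


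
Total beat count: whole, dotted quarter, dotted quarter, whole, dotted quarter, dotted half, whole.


Beat values:
  whole = 4 beats
  dotted quarter = 1.5 beats
  dotted quarter = 1.5 beats
  whole = 4 beats
  dotted quarter = 1.5 beats
  dotted half = 3 beats
  whole = 4 beats
Sum = 4 + 1.5 + 1.5 + 4 + 1.5 + 3 + 4
= 19.5 beats


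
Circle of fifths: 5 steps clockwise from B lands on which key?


Step by step:
Each clockwise step on the circle of fifths moves up a perfect 5th
From B: B → F#/Gb → Db → Ab → Eb → Bb
= Bb


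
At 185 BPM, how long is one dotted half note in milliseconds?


Working:
One quarter-note beat = 60000 / BPM = 60000 / 185 ms
Dotted half note = 3 × quarter note
Duration = 3 × 60000 / 185 = 180000 / 185
= 973.0 ms


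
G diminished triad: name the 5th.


Solution.
Diminished triad = root + minor 3rd (3 semitones) + diminished 5th (6 semitones)
A triad on G stacks thirds, so the chord tones use letter names G-B-D
Root: G
Minor 3rd above G: Bb
Diminished 5th above G: Db
The 5th = Db


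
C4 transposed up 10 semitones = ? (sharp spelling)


Solution.
C4: chromatic position 0 in octave 4 → absolute = 4×12 + 0 = 48
Transpose up 10: 48 + 10 = 58
58 = 4×12 + 10 → A# in octave 4
Result = A#4


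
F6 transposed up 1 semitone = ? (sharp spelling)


F6: chromatic position 5 in octave 6 → absolute = 6×12 + 5 = 77
Transpose up 1: 77 + 1 = 78
78 = 6×12 + 6 → F# in octave 6
Result = F#6


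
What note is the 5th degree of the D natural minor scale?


Reasoning:
Natural minor scale pattern: W-H-W-W-H-W-W (2-1-2-2-1-2-2 semitones)
Starting from D:
  D + 2 semitones → E
  E + 1 semitone → F
  F + 2 semitones → G
  G + 2 semitones → A
  A + 1 semitone → Bb
  Bb + 2 semitones → C
  C + 2 semitones → D
Scale: D E F G A Bb C
Degree 5 = A


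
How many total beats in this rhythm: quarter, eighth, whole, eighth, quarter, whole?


Step by step:
Beat values:
  quarter = 1 beat
  eighth = 0.5 beats
  whole = 4 beats
  eighth = 0.5 beats
  quarter = 1 beat
  whole = 4 beats
Sum = 1 + 0.5 + 4 + 0.5 + 1 + 4
= 11 beats


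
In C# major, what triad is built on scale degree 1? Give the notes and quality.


Solution.
C# major scale: C# D# E# F# G# A# B#
Diatonic triad on degree 1 stacks scale notes 1, 3, 5: C# E# G#
C#→E# = 4 semitones; C#→G# = 7 semitones → major triad
= C# E# G# (major)


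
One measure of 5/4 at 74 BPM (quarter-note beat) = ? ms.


Reasoning:
Quarter-note beat duration = 60000 / 74 ms
Beats per measure (5/4) = 5
One measure = 5 × 60000 / 74 = 300000 / 74 ms
= 4054.1 ms


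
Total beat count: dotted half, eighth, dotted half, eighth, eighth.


Working:
Beat values:
  dotted half = 3 beats
  eighth = 0.5 beats
  dotted half = 3 beats
  eighth = 0.5 beats
  eighth = 0.5 beats
Sum = 3 + 0.5 + 3 + 0.5 + 0.5
= 7.5 beats


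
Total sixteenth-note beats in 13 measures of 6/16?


Working:
Time signature 6/16: the bottom number 16 means the sixteenth note gets one count
The top number 6 means 6 sixteenth-note beats per measure
Total = 6 × 13 measures
= 78 sixteenth-note beats


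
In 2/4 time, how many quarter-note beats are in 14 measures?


Solution.
Time signature 2/4: the bottom number 4 means the quarter note gets one count
The top number 2 means 2 quarter-note beats per measure
Total = 2 × 14 measures
= 28 quarter-note beats


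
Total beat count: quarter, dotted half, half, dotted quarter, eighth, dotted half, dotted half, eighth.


Working:
Beat values:
  quarter = 1 beat
  dotted half = 3 beats
  half = 2 beats
  dotted quarter = 1.5 beats
  eighth = 0.5 beats
  dotted half = 3 beats
  dotted half = 3 beats
  eighth = 0.5 beats
Sum = 1 + 3 + 2 + 1.5 + 0.5 + 3 + 3 + 0.5
= 14.5 beats


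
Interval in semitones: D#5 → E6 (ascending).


Solution.
Absolute semitone position = octave×12 + chromatic position
D#5: 5×12 + 3 = 63
E6: 6×12 + 4 = 76
Difference = 76 - 63 = 13
= 13 semitones


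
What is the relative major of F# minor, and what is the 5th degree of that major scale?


Working:
The relative major shares the key signature and is a minor 3rd above the minor tonic
A minor 3rd above F# is A
→ relative major of F# minor is A major
A major scale: A B C# D E F# G#
= A major; 5th degree = E


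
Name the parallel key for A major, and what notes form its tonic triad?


Step by step:
Parallel keys share the same tonic but differ in mode
A major → parallel is A minor
Tonic triad of A minor = A C E
= A minor; triad = A C E


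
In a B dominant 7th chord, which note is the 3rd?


Dominant 7th chord = root + major 3rd + perfect 5th + minor 7th
Seventh chords stack in thirds, so the letter names are B-D-F-A
Root: B
Major 3rd above B: D#
Perfect 5th above B: F#
Minor 7th above B: A
The 3rd = D#


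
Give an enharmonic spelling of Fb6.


Working:
Enharmonic notes sound the same pitch but are spelled with different letter names
Fb and E name the same pitch class
= E6


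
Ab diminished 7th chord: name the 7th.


Let's work it out.
Diminished 7th chord = root + minor 3rd + diminished 5th + diminished 7th
Seventh chords stack in thirds, so the letter names are A-C-E-G
Root: Ab
Minor 3rd above Ab: Cb
Diminished 5th above Ab: Ebb
Diminished 7th above Ab: Gbb
The 7th = Gbb


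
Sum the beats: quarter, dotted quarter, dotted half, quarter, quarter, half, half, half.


Beat values:
  quarter = 1 beat
  dotted quarter = 1.5 beats
  dotted half = 3 beats
  quarter = 1 beat
  quarter = 1 beat
  half = 2 beats
  half = 2 beats
  half = 2 beats
Sum = 1 + 1.5 + 3 + 1 + 1 + 2 + 2 + 2
= 13.5 beats


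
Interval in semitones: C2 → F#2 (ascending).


Absolute semitone position = octave×12 + chromatic position
C2: 2×12 + 0 = 24
F#2: 2×12 + 6 = 30
Difference = 30 - 24 = 6
= 6 semitones


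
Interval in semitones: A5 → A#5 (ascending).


Absolute semitone position = octave×12 + chromatic position
A5: 5×12 + 9 = 69
A#5: 5×12 + 10 = 70
Difference = 70 - 69 = 1
= 1 semitone


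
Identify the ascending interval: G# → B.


Step by step:
Letter names: G → B spans 3 letter names → a 3rd
Semitones: G# → B = 3 half-steps
A 3rd of 3 semitones is a minor 3rd
= minor 3rd


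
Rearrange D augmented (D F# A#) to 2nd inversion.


Solution.
Root position: D F# A#
2nd inversion: move root and 3rd up an octave
Bass note: A#
Notes (bottom to top) = A# D F#


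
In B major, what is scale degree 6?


Step by step:
Major scale pattern: W-W-H-W-W-W-H (2-2-1-2-2-2-1 semitones)
Starting from B:
  B + 2 semitones → C#
  C# + 2 semitones → D#
  D# + 1 semitone → E
  E + 2 semitones → F#
  F# + 2 semitones → G#
  G# + 2 semitones → A#
  A# + 1 semitone → B
Scale: B C# D# E F# G# A#
Degree 6 = G#


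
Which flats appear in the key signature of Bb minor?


Flat minor keys: A(0), D(1), G(2), C(3), F(4), Bb(5), Eb(6), Ab(7)
Bb minor has 5 flats
Order of flats: Bb Eb Ab Db Gb Cb Fb → first 5: Bb, Eb, Ab, Db, Gb
= Bb, Eb, Ab, Db, Gb


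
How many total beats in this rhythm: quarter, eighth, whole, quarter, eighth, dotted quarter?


Beat values:
  quarter = 1 beat
  eighth = 0.5 beats
  whole = 4 beats
  quarter = 1 beat
  eighth = 0.5 beats
  dotted quarter = 1.5 beats
Sum = 1 + 0.5 + 4 + 1 + 0.5 + 1.5
= 8.5 beats


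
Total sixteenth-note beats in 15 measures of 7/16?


Time signature 7/16: the bottom number 16 means the sixteenth note gets one count
The top number 7 means 7 sixteenth-note beats per measure
Total = 7 × 15 measures
= 105 sixteenth-note beats


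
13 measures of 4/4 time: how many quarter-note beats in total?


Step by step:
Time signature 4/4: the bottom number 4 means the quarter note gets one count
The top number 4 means 4 quarter-note beats per measure
Total = 4 × 13 measures
= 52 quarter-note beats


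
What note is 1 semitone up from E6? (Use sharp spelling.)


E6: chromatic position 4 in octave 6 → absolute = 6×12 + 4 = 76
Transpose up 1: 76 + 1 = 77
77 = 6×12 + 5 → F in octave 6
Result = F6


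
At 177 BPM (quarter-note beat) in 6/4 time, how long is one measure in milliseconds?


Let's work it out.
Quarter-note beat duration = 60000 / 177 ms
Beats per measure (6/4) = 6
One measure = 6 × 60000 / 177 = 360000 / 177 ms
= 2033.9 ms


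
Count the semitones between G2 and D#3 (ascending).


Solution.
Absolute semitone position = octave×12 + chromatic position
G2: 2×12 + 7 = 31
D#3: 3×12 + 3 = 39
Difference = 39 - 31 = 8
= 8 semitones


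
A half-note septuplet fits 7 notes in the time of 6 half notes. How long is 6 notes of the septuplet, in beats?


Step by step:
Septuplet: 7 notes occupy the space of 6 half notes
Space = 6 × 2 = 12 beats
Each septuplet note = 12 / 7 = 12/7 beats
6 notes = 6 × 12/7 = 72/7
= 72/7 beats


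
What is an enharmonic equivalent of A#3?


Enharmonic notes sound the same pitch but are spelled with different letter names
A# and Bb name the same pitch class
= Bb3


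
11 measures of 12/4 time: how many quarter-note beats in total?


Solution.
Time signature 12/4: the bottom number 4 means the quarter note gets one count
The top number 12 means 12 quarter-note beats per measure
Total = 12 × 11 measures
= 132 quarter-note beats


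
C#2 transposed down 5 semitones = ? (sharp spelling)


Solution.
C#2: chromatic position 1 in octave 2 → absolute = 2×12 + 1 = 25
Transpose down 5: 25 - 5 = 20
20 = 1×12 + 8 → G# in octave 1
Result = G#1


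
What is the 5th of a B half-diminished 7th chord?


Half-diminished 7th chord = root + minor 3rd + diminished 5th + minor 7th
Seventh chords stack in thirds, so the letter names are B-D-F-A
Root: B
Minor 3rd above B: D
Diminished 5th above B: F
Minor 7th above B: A
The 5th = F


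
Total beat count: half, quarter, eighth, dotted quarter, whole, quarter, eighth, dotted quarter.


Step by step:
Beat values:
  half = 2 beats
  quarter = 1 beat
  eighth = 0.5 beats
  dotted quarter = 1.5 beats
  whole = 4 beats
  quarter = 1 beat
  eighth = 0.5 beats
  dotted quarter = 1.5 beats
Sum = 2 + 1 + 0.5 + 1.5 + 4 + 1 + 0.5 + 1.5
= 12 beats


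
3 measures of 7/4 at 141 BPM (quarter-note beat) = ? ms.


Step by step:
Quarter-note beat duration = 60000 / 141 ms
Beats per measure (7/4) = 7
One measure = 7 × 60000 / 141 = 420000 / 141 ms
3 measures = 3 × 420000 / 141 = 1260000 / 141
= 8936.2 ms


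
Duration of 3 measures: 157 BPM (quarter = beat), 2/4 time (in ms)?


Solution.
Quarter-note beat duration = 60000 / 157 ms
Beats per measure (2/4) = 2
One measure = 2 × 60000 / 157 = 120000 / 157 ms
3 measures = 3 × 120000 / 157 = 360000 / 157
= 2293.0 ms


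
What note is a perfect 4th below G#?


A 4th spans 4 letter names, so from G we land on D
A perfect 4th = 5 semitones below G#
Spell D at that pitch: D#
= D#


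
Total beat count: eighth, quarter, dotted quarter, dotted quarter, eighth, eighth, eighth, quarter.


Step by step:
Beat values:
  eighth = 0.5 beats
  quarter = 1 beat
  dotted quarter = 1.5 beats
  dotted quarter = 1.5 beats
  eighth = 0.5 beats
  eighth = 0.5 beats
  eighth = 0.5 beats
  quarter = 1 beat
Sum = 0.5 + 1 + 1.5 + 1.5 + 0.5 + 0.5 + 0.5 + 1
= 7 beats


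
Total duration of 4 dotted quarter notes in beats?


Step by step:
Base quarter note = 1 beat
Dot 1 adds half the previous value: +1/2
One dotted quarter = 1 + 1/2 = 3/2
4 of them = 4 × 3/2 = 6
= 6 beats


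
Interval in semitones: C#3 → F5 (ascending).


Let's work it out.
Absolute semitone position = octave×12 + chromatic position
C#3: 3×12 + 1 = 37
F5: 5×12 + 5 = 65
Difference = 65 - 37 = 28
= 28 semitones


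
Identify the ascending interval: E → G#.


Step by step:
Letter names: E → G spans 3 letter names → a 3rd
Semitones: E → G# = 4 half-steps
A 3rd of 4 semitones is a major 3rd
= major 3rd


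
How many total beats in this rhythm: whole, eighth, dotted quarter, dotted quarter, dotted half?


Step by step:
Beat values:
  whole = 4 beats
  eighth = 0.5 beats
  dotted quarter = 1.5 beats
  dotted quarter = 1.5 beats
  dotted half = 3 beats
Sum = 4 + 0.5 + 1.5 + 1.5 + 3
= 10.5 beats


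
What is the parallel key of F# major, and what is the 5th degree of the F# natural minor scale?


Working:
Parallel keys share the same tonic but differ in mode
F# major → parallel is F# minor
F# natural minor scale: F# G# A B C# D E
= F# minor; 5th degree = C#


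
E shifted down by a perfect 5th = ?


Solution.
perfect 5th: 5 letter names, 7 semitones
Letter: E - 4 → A
Pitch: E - 7 semitones, spelled as an A → A
= A


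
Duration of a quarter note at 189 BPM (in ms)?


One quarter-note beat = 60000 / BPM = 60000 / 189 ms
Duration = 60000 / 189
= 317.5 ms


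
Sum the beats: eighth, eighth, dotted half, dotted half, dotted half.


Solution.
Beat values:
  eighth = 0.5 beats
  eighth = 0.5 beats
  dotted half = 3 beats
  dotted half = 3 beats
  dotted half = 3 beats
Sum = 0.5 + 0.5 + 3 + 3 + 3
= 10 beats


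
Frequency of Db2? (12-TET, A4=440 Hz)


Step by step:
f = 440 × 2^(n/12) where n = semitones from A4
Db2: -32 semitones from A4
f = 440 × 2^(-32/12)
f = 69.30 Hz


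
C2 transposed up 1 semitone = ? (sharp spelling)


Let's work it out.
C2: chromatic position 0 in octave 2 → absolute = 2×12 + 0 = 24
Transpose up 1: 24 + 1 = 25
25 = 2×12 + 1 → C# in octave 2
Result = C#2


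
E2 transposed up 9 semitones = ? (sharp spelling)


E2: chromatic position 4 in octave 2 → absolute = 2×12 + 4 = 28
Transpose up 9: 28 + 9 = 37
37 = 3×12 + 1 → C# in octave 3
Result = C#3


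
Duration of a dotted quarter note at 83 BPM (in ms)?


One quarter-note beat = 60000 / BPM = 60000 / 83 ms
Dotted quarter note = 3/2 × quarter note
Duration = 3/2 × 60000 / 83 = 90000 / 83
= 1084.3 ms


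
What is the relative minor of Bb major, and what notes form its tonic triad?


Step by step:
The relative minor shares the major's key signature and starts on its 6th degree
6th degree = a major 6th above the tonic; a major 6th above Bb is G
→ relative minor of Bb major is G minor
Tonic triad of G minor = root + minor 3rd + perfect 5th = G Bb D
= G minor; triad = G Bb D


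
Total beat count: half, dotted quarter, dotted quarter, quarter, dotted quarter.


Beat values:
  half = 2 beats
  dotted quarter = 1.5 beats
  dotted quarter = 1.5 beats
  quarter = 1 beat
  dotted quarter = 1.5 beats
Sum = 2 + 1.5 + 1.5 + 1 + 1.5
= 7.5 beats


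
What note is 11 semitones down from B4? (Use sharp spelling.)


Step by step:
B4: chromatic position 11 in octave 4 → absolute = 4×12 + 11 = 59
Transpose down 11: 59 - 11 = 48
48 = 4×12 + 0 → C in octave 4
Result = C4


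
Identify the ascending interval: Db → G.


Letter names: D → G spans 4 letter names → a 4th
Semitones: Db → G = 6 half-steps
A 4th of 6 semitones is an augmented 4th
= augmented 4th


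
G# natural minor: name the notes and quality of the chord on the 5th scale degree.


G# natural minor scale: G# A# B C# D# E F#
Diatonic triad on degree 5 stacks scale notes 5, 7, 2: D# F# A#
D#→F# = 3 semitones; D#→A# = 7 semitones → minor triad
= D# F# A# (minor)


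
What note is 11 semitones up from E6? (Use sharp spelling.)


E6: chromatic position 4 in octave 6 → absolute = 6×12 + 4 = 76
Transpose up 11: 76 + 11 = 87
87 = 7×12 + 3 → D# in octave 7
Result = D#7


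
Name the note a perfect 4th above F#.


Let's work it out.
A 4th spans 4 letter names, so from F we land on B
A perfect 4th = 5 semitones above F#
Spell B at that pitch: B
= B


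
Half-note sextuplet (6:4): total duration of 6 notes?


Solution.
Sextuplet: 6 notes occupy the space of 4 half notes
Space = 4 × 2 = 8 beats
Each sextuplet note = 8 / 6 = 4/3 beats
6 notes = 6 × 4/3 = 8
= 8 beats


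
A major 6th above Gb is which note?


Reasoning:
A 6th spans 6 letter names, so from G we land on E
A major 6th = 9 semitones above Gb
Spell E at that pitch: Eb
= Eb


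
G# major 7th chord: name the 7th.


Working:
Major 7th chord = root + major 3rd + perfect 5th + major 7th
Seventh chords stack in thirds, so the letter names are G-B-D-F
Root: G#
Major 3rd above G#: B#
Perfect 5th above G#: D#
Major 7th above G#: F##
The 7th = F##


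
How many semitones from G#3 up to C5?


Let's work it out.
Absolute semitone position = octave×12 + chromatic position
G#3: 3×12 + 8 = 44
C5: 5×12 + 0 = 60
Difference = 60 - 44 = 16
= 16 semitones


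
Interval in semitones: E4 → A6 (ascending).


Reasoning:
Absolute semitone position = octave×12 + chromatic position
E4: 4×12 + 4 = 52
A6: 6×12 + 9 = 81
Difference = 81 - 52 = 29
= 29 semitones


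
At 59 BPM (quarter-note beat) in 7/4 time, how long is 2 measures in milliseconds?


Quarter-note beat duration = 60000 / 59 ms
Beats per measure (7/4) = 7
One measure = 7 × 60000 / 59 = 420000 / 59 ms
2 measures = 2 × 420000 / 59 = 840000 / 59
= 14237.3 ms


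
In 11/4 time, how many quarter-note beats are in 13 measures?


Reasoning:
Time signature 11/4: the bottom number 4 means the quarter note gets one count
The top number 11 means 11 quarter-note beats per measure
Total = 11 × 13 measures
= 143 quarter-note beats


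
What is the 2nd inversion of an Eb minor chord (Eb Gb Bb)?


Working:
Root position: Eb Gb Bb
2nd inversion: move root and 3rd up an octave
Bass note: Bb
Notes (bottom to top) = Bb Eb Gb


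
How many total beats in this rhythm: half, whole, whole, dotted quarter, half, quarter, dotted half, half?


Beat values:
  half = 2 beats
  whole = 4 beats
  whole = 4 beats
  dotted quarter = 1.5 beats
  half = 2 beats
  quarter = 1 beat
  dotted half = 3 beats
  half = 2 beats
Sum = 2 + 4 + 4 + 1.5 + 2 + 1 + 3 + 2
= 19.5 beats


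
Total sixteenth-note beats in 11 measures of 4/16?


Time signature 4/16: the bottom number 16 means the sixteenth note gets one count
The top number 4 means 4 sixteenth-note beats per measure
Total = 4 × 11 measures
= 44 sixteenth-note beats


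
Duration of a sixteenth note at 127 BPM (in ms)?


Working:
One quarter-note beat = 60000 / BPM = 60000 / 127 ms
Sixteenth note = 1/4 × quarter note
Duration = 1/4 × 60000 / 127 = 15000 / 127
= 118.1 ms


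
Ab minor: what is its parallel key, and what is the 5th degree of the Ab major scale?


Parallel keys share the same tonic but differ in mode
Ab minor → parallel is Ab major
Ab major scale: Ab Bb C Db Eb F G
= Ab major; 5th degree = Eb


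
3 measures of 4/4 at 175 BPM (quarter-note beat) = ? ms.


Reasoning:
Quarter-note beat duration = 60000 / 175 ms
Beats per measure (4/4) = 4
One measure = 4 × 60000 / 175 = 240000 / 175 ms
3 measures = 3 × 240000 / 175 = 720000 / 175
= 4114.3 ms


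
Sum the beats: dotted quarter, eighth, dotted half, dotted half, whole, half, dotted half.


Solution.
Beat values:
  dotted quarter = 1.5 beats
  eighth = 0.5 beats
  dotted half = 3 beats
  dotted half = 3 beats
  whole = 4 beats
  half = 2 beats
  dotted half = 3 beats
Sum = 1.5 + 0.5 + 3 + 3 + 4 + 2 + 3
= 17 beats
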